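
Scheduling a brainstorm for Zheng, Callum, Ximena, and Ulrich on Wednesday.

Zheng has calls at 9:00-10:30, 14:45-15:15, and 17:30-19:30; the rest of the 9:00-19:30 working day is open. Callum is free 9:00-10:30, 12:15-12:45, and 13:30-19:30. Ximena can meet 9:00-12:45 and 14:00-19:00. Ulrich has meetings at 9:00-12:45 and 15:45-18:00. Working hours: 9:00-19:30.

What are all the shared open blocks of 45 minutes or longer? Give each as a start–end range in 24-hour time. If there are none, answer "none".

14:00–14:45

Zheng free within 09:00–19:30: 10:30–14:45, 15:15–17:30.
Ulrich free within 09:00–19:30: 12:45–15:45, 18:00–19:30.
Zheng ∩ Callum: 12:15–12:45, 13:30–14:45, 15:15–17:30.
Zheng ∩ Callum ∩ Ximena: 12:15–12:45, 14:00–14:45, 15:15–17:30.
Zheng ∩ Callum ∩ Ximena ∩ Ulrich: 14:00–14:45, 15:15–15:45.
Windows ≥ 45 min: 14:00–14:45.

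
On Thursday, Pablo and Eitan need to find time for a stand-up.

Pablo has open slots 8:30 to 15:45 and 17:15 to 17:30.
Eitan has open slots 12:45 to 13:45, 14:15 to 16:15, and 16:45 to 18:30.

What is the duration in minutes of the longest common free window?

90 minutes

Pablo ∩ Eitan: 12:45–13:45, 14:15–15:45, 17:15–17:30.
Common window lengths: 60, 90, 15 min; longest is 90.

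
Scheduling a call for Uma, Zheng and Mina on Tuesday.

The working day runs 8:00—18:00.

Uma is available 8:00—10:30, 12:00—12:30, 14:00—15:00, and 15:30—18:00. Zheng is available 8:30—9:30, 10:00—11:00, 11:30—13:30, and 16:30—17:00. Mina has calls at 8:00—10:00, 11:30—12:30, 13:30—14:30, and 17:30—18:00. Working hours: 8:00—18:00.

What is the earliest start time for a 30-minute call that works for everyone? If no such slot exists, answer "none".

Mina free within 08:00–18:00: 10:00–11:30, 12:30–13:30, 14:30–17:30.
Uma ∩ Zheng: 08:30–09:30, 10:00–10:30, 12:00–12:30, 16:30–17:00.
Uma ∩ Zheng ∩ Mina: 10:00–10:30, 16:30–17:00.
Windows ≥ 30 min: 10:00–10:30, 16:30–17:00.
Earliest such window starts at 10:00.

10:00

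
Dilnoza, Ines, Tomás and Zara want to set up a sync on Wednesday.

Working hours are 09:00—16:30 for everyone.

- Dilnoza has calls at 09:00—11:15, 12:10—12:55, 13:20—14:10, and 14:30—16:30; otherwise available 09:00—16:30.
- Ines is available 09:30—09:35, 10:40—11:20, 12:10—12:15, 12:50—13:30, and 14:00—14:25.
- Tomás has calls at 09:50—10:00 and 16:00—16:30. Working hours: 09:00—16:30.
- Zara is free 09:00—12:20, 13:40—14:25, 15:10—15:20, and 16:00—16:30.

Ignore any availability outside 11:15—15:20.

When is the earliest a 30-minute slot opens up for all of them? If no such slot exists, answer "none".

Dilnoza free within 09:00–16:30: 11:15–12:10, 12:55–13:20, 14:10–14:30.
Tomás free within 09:00–16:30: 09:00–09:50, 10:00–16:00.
Dilnoza ∩ Ines: 11:15–11:20, 12:55–13:20, 14:10–14:25.
Dilnoza ∩ Ines ∩ Tomás: 11:15–11:20, 12:55–13:20, 14:10–14:25.
Dilnoza ∩ Ines ∩ Tomás ∩ Zara: 11:15–11:20, 14:10–14:25.
Restricted to 11:15–15:20: 11:15–11:20, 14:10–14:25.
Windows ≥ 30 min: (none).

none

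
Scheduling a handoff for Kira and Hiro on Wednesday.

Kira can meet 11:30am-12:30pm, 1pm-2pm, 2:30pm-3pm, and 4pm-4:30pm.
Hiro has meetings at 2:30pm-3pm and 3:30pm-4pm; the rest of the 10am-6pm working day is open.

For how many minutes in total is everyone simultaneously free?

150 minutes

Hiro free within 10:00–18:00: 10:00–14:30, 15:00–15:30, 16:00–18:00.
Kira ∩ Hiro: 11:30–12:30, 13:00–14:00, 16:00–16:30.
Total common minutes: 60 + 60 + 30 = 150.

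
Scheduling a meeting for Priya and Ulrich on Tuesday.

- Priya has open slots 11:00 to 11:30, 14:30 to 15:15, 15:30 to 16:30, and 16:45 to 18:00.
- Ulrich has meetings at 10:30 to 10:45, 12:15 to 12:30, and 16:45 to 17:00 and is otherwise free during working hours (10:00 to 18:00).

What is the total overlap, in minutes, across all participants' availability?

Ulrich free within 10:00–18:00: 10:00–10:30, 10:45–12:15, 12:30–16:45, 17:00–18:00.
Priya ∩ Ulrich: 11:00–11:30, 14:30–15:15, 15:30–16:30, 17:00–18:00.
Total common minutes: 30 + 45 + 60 + 60 = 195.

195 minutes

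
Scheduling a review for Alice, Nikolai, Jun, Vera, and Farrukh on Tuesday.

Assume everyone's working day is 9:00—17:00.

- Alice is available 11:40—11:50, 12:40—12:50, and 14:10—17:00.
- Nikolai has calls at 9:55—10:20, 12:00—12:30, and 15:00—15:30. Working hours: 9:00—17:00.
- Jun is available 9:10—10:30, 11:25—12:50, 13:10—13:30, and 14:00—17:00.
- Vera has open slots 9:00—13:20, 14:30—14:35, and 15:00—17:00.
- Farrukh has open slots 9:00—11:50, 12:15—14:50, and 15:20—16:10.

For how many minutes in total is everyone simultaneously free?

Nikolai free within 09:00–17:00: 09:00–09:55, 10:20–12:00, 12:30–15:00, 15:30–17:00.
Alice ∩ Nikolai: 11:40–11:50, 12:40–12:50, 14:10–15:00, 15:30–17:00.
Alice ∩ Nikolai ∩ Jun: 11:40–11:50, 12:40–12:50, 14:10–15:00, 15:30–17:00.
Alice ∩ Nikolai ∩ Jun ∩ Vera: 11:40–11:50, 12:40–12:50, 14:30–14:35, 15:30–17:00.
Alice ∩ Nikolai ∩ Jun ∩ Vera ∩ Farrukh: 11:40–11:50, 12:40–12:50, 14:30–14:35, 15:30–16:10.
Total common minutes: 10 + 10 + 5 + 40 = 65.

65 minutes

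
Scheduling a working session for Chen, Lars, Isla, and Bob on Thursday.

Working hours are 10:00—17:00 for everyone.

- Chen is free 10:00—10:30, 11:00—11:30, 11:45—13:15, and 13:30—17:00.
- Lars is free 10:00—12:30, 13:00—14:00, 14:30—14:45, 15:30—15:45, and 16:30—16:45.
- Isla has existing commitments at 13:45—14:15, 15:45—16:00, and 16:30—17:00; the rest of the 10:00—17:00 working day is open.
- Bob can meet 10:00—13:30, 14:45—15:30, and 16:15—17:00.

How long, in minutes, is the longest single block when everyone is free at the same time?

45 minutes

Isla free within 10:00–17:00: 10:00–13:45, 14:15–15:45, 16:00–16:30.
Chen ∩ Lars: 10:00–10:30, 11:00–11:30, 11:45–12:30, 13:00–13:15, 13:30–14:00, 14:30–14:45, 15:30–15:45, 16:30–16:45.
Chen ∩ Lars ∩ Isla: 10:00–10:30, 11:00–11:30, 11:45–12:30, 13:00–13:15, 13:30–13:45, 14:30–14:45, 15:30–15:45.
Chen ∩ Lars ∩ Isla ∩ Bob: 10:00–10:30, 11:00–11:30, 11:45–12:30, 13:00–13:15.
Common window lengths: 30, 30, 45, 15 min; longest is 45.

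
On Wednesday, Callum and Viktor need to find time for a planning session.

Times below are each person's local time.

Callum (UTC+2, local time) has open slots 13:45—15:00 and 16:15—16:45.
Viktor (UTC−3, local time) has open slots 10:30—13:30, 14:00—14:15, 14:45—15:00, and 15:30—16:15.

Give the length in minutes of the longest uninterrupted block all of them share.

Callum → UTC: 11:45–13:00, 14:15–14:45.
Viktor → UTC: 13:30–16:30, 17:00–17:15, 17:45–18:00, 18:30–19:15.
Callum ∩ Viktor: 14:15–14:45.
Single common window of 30 minutes.

30 minutes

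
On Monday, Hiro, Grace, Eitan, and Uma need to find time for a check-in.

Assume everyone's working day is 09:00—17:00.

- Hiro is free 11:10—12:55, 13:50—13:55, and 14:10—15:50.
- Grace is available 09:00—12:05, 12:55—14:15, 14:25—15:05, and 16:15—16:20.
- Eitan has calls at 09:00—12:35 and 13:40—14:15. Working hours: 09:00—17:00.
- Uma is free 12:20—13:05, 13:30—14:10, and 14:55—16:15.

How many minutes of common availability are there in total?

10 minutes

Eitan free within 09:00–17:00: 12:35–13:40, 14:15–17:00.
Hiro ∩ Grace: 11:10–12:05, 13:50–13:55, 14:10–14:15, 14:25–15:05.
Hiro ∩ Grace ∩ Eitan: 14:25–15:05.
Hiro ∩ Grace ∩ Eitan ∩ Uma: 14:55–15:05.
Total common minutes: 10.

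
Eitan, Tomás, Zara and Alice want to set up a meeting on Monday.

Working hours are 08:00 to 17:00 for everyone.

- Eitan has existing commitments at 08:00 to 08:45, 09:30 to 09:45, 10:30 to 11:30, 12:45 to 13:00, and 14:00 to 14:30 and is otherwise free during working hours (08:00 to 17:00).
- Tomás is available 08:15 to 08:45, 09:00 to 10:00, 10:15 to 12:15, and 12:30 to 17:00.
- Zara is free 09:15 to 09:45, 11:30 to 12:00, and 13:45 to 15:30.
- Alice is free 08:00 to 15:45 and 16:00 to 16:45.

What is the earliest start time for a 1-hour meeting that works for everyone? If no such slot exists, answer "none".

Eitan free within 08:00–17:00: 08:45–09:30, 09:45–10:30, 11:30–12:45, 13:00–14:00, 14:30–17:00.
Eitan ∩ Tomás: 09:00–09:30, 09:45–10:00, 10:15–10:30, 11:30–12:15, 12:30–12:45, 13:00–14:00, 14:30–17:00.
Eitan ∩ Tomás ∩ Zara: 09:15–09:30, 11:30–12:00, 13:45–14:00, 14:30–15:30.
Eitan ∩ Tomás ∩ Zara ∩ Alice: 09:15–09:30, 11:30–12:00, 13:45–14:00, 14:30–15:30.
Windows ≥ 60 min: 14:30–15:30.
Earliest such window starts at 14:30.

14:30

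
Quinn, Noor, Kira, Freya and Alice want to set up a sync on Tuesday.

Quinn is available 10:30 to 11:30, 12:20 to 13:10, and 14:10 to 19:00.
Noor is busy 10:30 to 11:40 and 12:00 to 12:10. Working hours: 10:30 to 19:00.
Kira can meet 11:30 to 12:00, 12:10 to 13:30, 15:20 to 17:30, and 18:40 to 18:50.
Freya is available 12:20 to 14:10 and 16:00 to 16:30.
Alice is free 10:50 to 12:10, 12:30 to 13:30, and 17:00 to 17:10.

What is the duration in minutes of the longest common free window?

Noor free within 10:30–19:00: 11:40–12:00, 12:10–19:00.
Quinn ∩ Noor: 12:20–13:10, 14:10–19:00.
Quinn ∩ Noor ∩ Kira: 12:20–13:10, 15:20–17:30, 18:40–18:50.
Quinn ∩ Noor ∩ Kira ∩ Freya: 12:20–13:10, 16:00–16:30.
Quinn ∩ Noor ∩ Kira ∩ Freya ∩ Alice: 12:30–13:10.
Single common window of 40 minutes.

40 minutes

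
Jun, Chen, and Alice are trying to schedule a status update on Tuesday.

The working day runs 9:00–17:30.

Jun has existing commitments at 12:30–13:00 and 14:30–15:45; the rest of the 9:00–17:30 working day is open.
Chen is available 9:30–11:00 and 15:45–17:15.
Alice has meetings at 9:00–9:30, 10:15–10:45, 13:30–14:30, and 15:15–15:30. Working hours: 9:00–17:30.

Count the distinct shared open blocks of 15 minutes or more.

Jun free within 09:00–17:30: 09:00–12:30, 13:00–14:30, 15:45–17:30.
Alice free within 09:00–17:30: 09:30–10:15, 10:45–13:30, 14:30–15:15, 15:30–17:30.
Jun ∩ Chen: 09:30–11:00, 15:45–17:15.
Jun ∩ Chen ∩ Alice: 09:30–10:15, 10:45–11:00, 15:45–17:15.
Windows ≥ 15 min: 09:30–10:15, 10:45–11:00, 15:45–17:15.
That's 3 windows.

3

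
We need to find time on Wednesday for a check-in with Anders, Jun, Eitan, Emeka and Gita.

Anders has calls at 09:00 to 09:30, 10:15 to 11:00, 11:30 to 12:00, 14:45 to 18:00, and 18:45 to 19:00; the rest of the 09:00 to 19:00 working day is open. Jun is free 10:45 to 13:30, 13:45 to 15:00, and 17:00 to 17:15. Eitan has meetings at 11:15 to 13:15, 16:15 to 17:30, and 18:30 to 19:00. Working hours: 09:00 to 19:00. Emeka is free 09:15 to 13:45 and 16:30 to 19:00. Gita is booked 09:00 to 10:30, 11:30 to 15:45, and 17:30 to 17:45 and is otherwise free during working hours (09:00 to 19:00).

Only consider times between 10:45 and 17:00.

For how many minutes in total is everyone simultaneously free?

15 minutes

Anders free within 09:00–19:00: 09:30–10:15, 11:00–11:30, 12:00–14:45, 18:00–18:45.
Eitan free within 09:00–19:00: 09:00–11:15, 13:15–16:15, 17:30–18:30.
Gita free within 09:00–19:00: 10:30–11:30, 15:45–17:30, 17:45–19:00.
Anders ∩ Jun: 11:00–11:30, 12:00–13:30, 13:45–14:45.
Anders ∩ Jun ∩ Eitan: 11:00–11:15, 13:15–13:30, 13:45–14:45.
Anders ∩ Jun ∩ Eitan ∩ Emeka: 11:00–11:15, 13:15–13:30.
Anders ∩ Jun ∩ Eitan ∩ Emeka ∩ Gita: 11:00–11:15.
Restricted to 10:45–17:00: 11:00–11:15.
Total common minutes: 15.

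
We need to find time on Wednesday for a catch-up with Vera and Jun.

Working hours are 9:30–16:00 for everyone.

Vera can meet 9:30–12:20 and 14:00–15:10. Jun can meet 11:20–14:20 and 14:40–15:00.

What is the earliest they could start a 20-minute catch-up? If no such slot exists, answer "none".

11:20

Vera ∩ Jun: 11:20–12:20, 14:00–14:20, 14:40–15:00.
Windows ≥ 20 min: 11:20–12:20, 14:00–14:20, 14:40–15:00.
Earliest such window starts at 11:20.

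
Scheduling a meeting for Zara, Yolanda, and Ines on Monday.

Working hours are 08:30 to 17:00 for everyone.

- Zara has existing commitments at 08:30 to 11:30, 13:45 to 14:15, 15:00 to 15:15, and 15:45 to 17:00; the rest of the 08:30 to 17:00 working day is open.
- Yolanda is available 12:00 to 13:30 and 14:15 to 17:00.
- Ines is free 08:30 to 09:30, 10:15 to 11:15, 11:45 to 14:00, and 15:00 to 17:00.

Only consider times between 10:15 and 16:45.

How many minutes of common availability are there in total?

120 minutes

Zara free within 08:30–17:00: 11:30–13:45, 14:15–15:00, 15:15–15:45.
Zara ∩ Yolanda: 12:00–13:30, 14:15–15:00, 15:15–15:45.
Zara ∩ Yolanda ∩ Ines: 12:00–13:30, 15:15–15:45.
Restricted to 10:15–16:45: 12:00–13:30, 15:15–15:45.
Total common minutes: 90 + 30 = 120.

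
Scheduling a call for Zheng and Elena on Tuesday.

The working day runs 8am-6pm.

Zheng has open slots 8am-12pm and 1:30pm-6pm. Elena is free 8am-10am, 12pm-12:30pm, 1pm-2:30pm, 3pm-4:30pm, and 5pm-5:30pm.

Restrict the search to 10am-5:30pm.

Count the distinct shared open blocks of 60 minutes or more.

Zheng ∩ Elena: 08:00–10:00, 13:30–14:30, 15:00–16:30, 17:00–17:30.
Restricted to 10:00–17:30: 13:30–14:30, 15:00–16:30, 17:00–17:30.
Windows ≥ 60 min: 13:30–14:30, 15:00–16:30.
That's 2 windows.

2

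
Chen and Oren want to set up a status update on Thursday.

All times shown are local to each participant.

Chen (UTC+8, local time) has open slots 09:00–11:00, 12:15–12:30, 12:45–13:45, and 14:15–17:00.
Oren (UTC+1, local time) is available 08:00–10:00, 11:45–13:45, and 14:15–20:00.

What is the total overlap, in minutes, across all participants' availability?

120 minutes

Chen → UTC: 01:00–03:00, 04:15–04:30, 04:45–05:45, 06:15–09:00.
Oren → UTC: 07:00–09:00, 10:45–12:45, 13:15–19:00.
Chen ∩ Oren: 07:00–09:00.
Total common minutes: 120.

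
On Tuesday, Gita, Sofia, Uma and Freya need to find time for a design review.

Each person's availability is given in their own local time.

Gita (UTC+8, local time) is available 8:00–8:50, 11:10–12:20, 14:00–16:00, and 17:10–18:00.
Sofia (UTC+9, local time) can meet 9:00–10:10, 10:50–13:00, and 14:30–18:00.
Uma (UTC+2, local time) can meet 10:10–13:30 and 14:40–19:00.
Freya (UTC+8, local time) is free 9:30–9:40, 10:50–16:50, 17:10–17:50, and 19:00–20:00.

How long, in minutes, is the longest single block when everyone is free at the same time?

Gita → UTC: 00:00–00:50, 03:10–04:20, 06:00–08:00, 09:10–10:00.
Sofia → UTC: 00:00–01:10, 01:50–04:00, 05:30–09:00.
Uma → UTC: 08:10–11:30, 12:40–17:00.
Freya → UTC: 01:30–01:40, 02:50–08:50, 09:10–09:50, 11:00–12:00.
Gita ∩ Sofia: 00:00–00:50, 03:10–04:00, 06:00–08:00.
Gita ∩ Sofia ∩ Uma: (none).
Gita ∩ Sofia ∩ Uma ∩ Freya: (none).
No common window.

0 minutes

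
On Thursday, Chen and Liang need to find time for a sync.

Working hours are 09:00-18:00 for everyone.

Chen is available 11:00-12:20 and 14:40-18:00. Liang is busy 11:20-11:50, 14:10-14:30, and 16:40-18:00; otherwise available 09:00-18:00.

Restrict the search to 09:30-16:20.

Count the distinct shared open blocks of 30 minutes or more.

Liang free within 09:00–18:00: 09:00–11:20, 11:50–14:10, 14:30–16:40.
Chen ∩ Liang: 11:00–11:20, 11:50–12:20, 14:40–16:40.
Restricted to 09:30–16:20: 11:00–11:20, 11:50–12:20, 14:40–16:20.
Windows ≥ 30 min: 11:50–12:20, 14:40–16:20.
That's 2 windows.

2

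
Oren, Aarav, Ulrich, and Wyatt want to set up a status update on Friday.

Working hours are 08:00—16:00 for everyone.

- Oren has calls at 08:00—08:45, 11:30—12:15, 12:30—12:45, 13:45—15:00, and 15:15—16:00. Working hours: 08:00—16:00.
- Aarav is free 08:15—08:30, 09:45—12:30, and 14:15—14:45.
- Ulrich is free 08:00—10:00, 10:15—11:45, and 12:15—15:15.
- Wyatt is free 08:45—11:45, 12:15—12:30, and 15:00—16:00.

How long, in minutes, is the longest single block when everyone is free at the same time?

75 minutes

Oren free within 08:00–16:00: 08:45–11:30, 12:15–12:30, 12:45–13:45, 15:00–15:15.
Oren ∩ Aarav: 09:45–11:30, 12:15–12:30.
Oren ∩ Aarav ∩ Ulrich: 09:45–10:00, 10:15–11:30, 12:15–12:30.
Oren ∩ Aarav ∩ Ulrich ∩ Wyatt: 09:45–10:00, 10:15–11:30, 12:15–12:30.
Common window lengths: 15, 75, 15 min; longest is 75.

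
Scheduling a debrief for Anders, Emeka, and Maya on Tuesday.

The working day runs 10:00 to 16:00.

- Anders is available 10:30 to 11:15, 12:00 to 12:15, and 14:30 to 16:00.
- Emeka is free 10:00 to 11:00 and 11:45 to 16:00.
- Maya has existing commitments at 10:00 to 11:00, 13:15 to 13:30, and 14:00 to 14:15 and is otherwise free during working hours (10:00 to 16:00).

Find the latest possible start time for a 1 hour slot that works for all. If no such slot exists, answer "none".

Maya free within 10:00–16:00: 11:00–13:15, 13:30–14:00, 14:15–16:00.
Anders ∩ Emeka: 10:30–11:00, 12:00–12:15, 14:30–16:00.
Anders ∩ Emeka ∩ Maya: 12:00–12:15, 14:30–16:00.
Windows ≥ 60 min: 14:30–16:00.
Latest start in the last window 14:30–16:00 is 16:00 − 60 min = 15:00.

15:00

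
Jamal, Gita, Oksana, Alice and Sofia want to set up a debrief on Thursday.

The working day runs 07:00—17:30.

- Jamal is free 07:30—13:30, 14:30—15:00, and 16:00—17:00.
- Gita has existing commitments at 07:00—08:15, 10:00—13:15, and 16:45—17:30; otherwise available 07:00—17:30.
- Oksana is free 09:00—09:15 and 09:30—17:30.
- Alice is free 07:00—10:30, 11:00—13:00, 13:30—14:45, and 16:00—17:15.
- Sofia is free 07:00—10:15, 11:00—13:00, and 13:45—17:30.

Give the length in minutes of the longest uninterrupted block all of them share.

45 minutes

Gita free within 07:00–17:30: 08:15–10:00, 13:15–16:45.
Jamal ∩ Gita: 08:15–10:00, 13:15–13:30, 14:30–15:00, 16:00–16:45.
Jamal ∩ Gita ∩ Oksana: 09:00–09:15, 09:30–10:00, 13:15–13:30, 14:30–15:00, 16:00–16:45.
Jamal ∩ Gita ∩ Oksana ∩ Alice: 09:00–09:15, 09:30–10:00, 14:30–14:45, 16:00–16:45.
Jamal ∩ Gita ∩ Oksana ∩ Alice ∩ Sofia: 09:00–09:15, 09:30–10:00, 14:30–14:45, 16:00–16:45.
Common window lengths: 15, 30, 15, 45 min; longest is 45.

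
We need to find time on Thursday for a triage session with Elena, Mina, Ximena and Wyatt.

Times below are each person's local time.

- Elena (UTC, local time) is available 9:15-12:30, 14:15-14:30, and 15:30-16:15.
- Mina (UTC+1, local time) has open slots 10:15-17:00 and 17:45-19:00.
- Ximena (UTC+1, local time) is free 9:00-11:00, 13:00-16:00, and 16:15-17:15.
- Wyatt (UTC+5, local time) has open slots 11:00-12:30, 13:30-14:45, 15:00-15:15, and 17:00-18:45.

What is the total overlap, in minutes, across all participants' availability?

60 minutes

Elena → UTC: 09:15–12:30, 14:15–14:30, 15:30–16:15.
Mina → UTC: 09:15–16:00, 16:45–18:00.
Ximena → UTC: 08:00–10:00, 12:00–15:00, 15:15–16:15.
Wyatt → UTC: 06:00–07:30, 08:30–09:45, 10:00–10:15, 12:00–13:45.
Elena ∩ Mina: 09:15–12:30, 14:15–14:30, 15:30–16:00.
Elena ∩ Mina ∩ Ximena: 09:15–10:00, 12:00–12:30, 14:15–14:30, 15:30–16:00.
Elena ∩ Mina ∩ Ximena ∩ Wyatt: 09:15–09:45, 12:00–12:30.
Total common minutes: 30 + 30 = 60.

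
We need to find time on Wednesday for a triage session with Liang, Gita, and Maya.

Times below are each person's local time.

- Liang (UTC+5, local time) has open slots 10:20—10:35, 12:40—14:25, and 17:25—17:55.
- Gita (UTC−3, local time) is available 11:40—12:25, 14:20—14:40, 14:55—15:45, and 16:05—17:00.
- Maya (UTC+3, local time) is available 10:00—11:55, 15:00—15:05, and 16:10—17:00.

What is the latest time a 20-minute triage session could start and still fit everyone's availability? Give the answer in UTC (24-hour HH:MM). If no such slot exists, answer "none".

Liang → UTC: 05:20–05:35, 07:40–09:25, 12:25–12:55.
Gita → UTC: 14:40–15:25, 17:20–17:40, 17:55–18:45, 19:05–20:00.
Maya → UTC: 07:00–08:55, 12:00–12:05, 13:10–14:00.
Liang ∩ Gita: (none).
Liang ∩ Gita ∩ Maya: (none).
Windows ≥ 20 min: (none).

none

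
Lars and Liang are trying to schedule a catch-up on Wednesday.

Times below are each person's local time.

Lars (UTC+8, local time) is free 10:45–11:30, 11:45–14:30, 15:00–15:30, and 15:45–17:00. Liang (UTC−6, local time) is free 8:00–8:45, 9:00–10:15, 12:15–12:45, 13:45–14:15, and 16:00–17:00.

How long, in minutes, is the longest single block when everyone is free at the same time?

Lars → UTC: 02:45–03:30, 03:45–06:30, 07:00–07:30, 07:45–09:00.
Liang → UTC: 14:00–14:45, 15:00–16:15, 18:15–18:45, 19:45–20:15, 22:00–23:00.
Lars ∩ Liang: (none).
No common window.

0 minutes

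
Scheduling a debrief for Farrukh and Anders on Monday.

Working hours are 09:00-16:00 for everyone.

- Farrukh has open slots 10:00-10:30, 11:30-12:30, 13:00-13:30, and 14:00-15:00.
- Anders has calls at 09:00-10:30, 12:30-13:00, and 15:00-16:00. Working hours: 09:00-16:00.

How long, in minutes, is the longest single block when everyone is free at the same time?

Anders free within 09:00–16:00: 10:30–12:30, 13:00–15:00.
Farrukh ∩ Anders: 11:30–12:30, 13:00–13:30, 14:00–15:00.
Common window lengths: 60, 30, 60 min; longest is 60.

60 minutes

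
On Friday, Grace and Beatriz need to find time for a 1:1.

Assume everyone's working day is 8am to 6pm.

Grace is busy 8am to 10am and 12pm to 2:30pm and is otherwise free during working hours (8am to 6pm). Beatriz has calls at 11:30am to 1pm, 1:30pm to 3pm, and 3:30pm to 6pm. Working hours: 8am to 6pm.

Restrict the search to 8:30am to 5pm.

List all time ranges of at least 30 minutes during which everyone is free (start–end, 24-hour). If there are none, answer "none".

10:00–11:30, 15:00–15:30

Grace free within 08:00–18:00: 10:00–12:00, 14:30–18:00.
Beatriz free within 08:00–18:00: 08:00–11:30, 13:00–13:30, 15:00–15:30.
Grace ∩ Beatriz: 10:00–11:30, 15:00–15:30.
Restricted to 08:30–17:00: 10:00–11:30, 15:00–15:30.
Windows ≥ 30 min: 10:00–11:30, 15:00–15:30.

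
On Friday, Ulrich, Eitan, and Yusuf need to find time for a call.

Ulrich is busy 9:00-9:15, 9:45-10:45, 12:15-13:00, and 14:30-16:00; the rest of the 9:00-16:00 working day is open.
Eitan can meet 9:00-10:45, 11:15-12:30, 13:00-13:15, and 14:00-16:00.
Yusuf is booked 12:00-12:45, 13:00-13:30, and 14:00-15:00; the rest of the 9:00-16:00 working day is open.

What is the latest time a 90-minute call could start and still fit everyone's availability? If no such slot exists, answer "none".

Ulrich free within 09:00–16:00: 09:15–09:45, 10:45–12:15, 13:00–14:30.
Yusuf free within 09:00–16:00: 09:00–12:00, 12:45–13:00, 13:30–14:00, 15:00–16:00.
Ulrich ∩ Eitan: 09:15–09:45, 11:15–12:15, 13:00–13:15, 14:00–14:30.
Ulrich ∩ Eitan ∩ Yusuf: 09:15–09:45, 11:15–12:00.
Windows ≥ 90 min: (none).

none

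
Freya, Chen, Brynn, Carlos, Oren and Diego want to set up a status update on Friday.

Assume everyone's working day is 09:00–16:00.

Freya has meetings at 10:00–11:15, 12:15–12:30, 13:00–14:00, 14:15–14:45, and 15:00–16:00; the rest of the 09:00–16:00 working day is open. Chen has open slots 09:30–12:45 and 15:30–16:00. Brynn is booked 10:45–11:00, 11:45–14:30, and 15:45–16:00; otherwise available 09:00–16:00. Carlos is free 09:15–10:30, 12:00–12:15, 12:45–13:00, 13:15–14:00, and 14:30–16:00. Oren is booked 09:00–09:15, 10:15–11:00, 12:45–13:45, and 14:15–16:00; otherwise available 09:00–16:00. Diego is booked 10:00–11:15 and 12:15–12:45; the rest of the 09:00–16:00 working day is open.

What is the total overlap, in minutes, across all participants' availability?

Freya free within 09:00–16:00: 09:00–10:00, 11:15–12:15, 12:30–13:00, 14:00–14:15, 14:45–15:00.
Brynn free within 09:00–16:00: 09:00–10:45, 11:00–11:45, 14:30–15:45.
Oren free within 09:00–16:00: 09:15–10:15, 11:00–12:45, 13:45–14:15.
Diego free within 09:00–16:00: 09:00–10:00, 11:15–12:15, 12:45–16:00.
Freya ∩ Chen: 09:30–10:00, 11:15–12:15, 12:30–12:45.
Freya ∩ Chen ∩ Brynn: 09:30–10:00, 11:15–11:45.
Freya ∩ Chen ∩ Brynn ∩ Carlos: 09:30–10:00.
Freya ∩ Chen ∩ Brynn ∩ Carlos ∩ Oren: 09:30–10:00.
Freya ∩ Chen ∩ Brynn ∩ Carlos ∩ Oren ∩ Diego: 09:30–10:00.
Total common minutes: 30.

30 minutes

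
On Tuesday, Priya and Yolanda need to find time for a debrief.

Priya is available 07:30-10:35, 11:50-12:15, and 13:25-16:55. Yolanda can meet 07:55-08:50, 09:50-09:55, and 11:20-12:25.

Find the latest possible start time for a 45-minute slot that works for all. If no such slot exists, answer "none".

08:05

Priya ∩ Yolanda: 07:55–08:50, 09:50–09:55, 11:50–12:15.
Windows ≥ 45 min: 07:55–08:50.
Latest start in the last window 07:55–08:50 is 08:50 − 45 min = 08:05.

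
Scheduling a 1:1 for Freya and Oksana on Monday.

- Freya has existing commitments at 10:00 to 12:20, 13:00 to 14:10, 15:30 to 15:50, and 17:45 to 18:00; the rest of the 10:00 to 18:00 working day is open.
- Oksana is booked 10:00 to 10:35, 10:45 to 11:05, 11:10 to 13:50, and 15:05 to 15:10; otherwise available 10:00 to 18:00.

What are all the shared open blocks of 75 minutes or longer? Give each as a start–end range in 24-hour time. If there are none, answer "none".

15:50–17:45

Freya free within 10:00–18:00: 12:20–13:00, 14:10–15:30, 15:50–17:45.
Oksana free within 10:00–18:00: 10:35–10:45, 11:05–11:10, 13:50–15:05, 15:10–18:00.
Freya ∩ Oksana: 14:10–15:05, 15:10–15:30, 15:50–17:45.
Windows ≥ 75 min: 15:50–17:45.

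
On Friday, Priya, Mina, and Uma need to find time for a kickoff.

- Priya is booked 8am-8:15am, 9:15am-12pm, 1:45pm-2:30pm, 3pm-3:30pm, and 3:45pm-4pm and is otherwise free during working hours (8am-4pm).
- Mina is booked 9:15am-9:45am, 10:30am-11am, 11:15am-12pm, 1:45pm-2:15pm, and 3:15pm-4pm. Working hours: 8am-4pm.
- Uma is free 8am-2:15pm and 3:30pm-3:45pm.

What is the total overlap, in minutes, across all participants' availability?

165 minutes

Priya free within 08:00–16:00: 08:15–09:15, 12:00–13:45, 14:30–15:00, 15:30–15:45.
Mina free within 08:00–16:00: 08:00–09:15, 09:45–10:30, 11:00–11:15, 12:00–13:45, 14:15–15:15.
Priya ∩ Mina: 08:15–09:15, 12:00–13:45, 14:30–15:00.
Priya ∩ Mina ∩ Uma: 08:15–09:15, 12:00–13:45.
Total common minutes: 60 + 105 = 165.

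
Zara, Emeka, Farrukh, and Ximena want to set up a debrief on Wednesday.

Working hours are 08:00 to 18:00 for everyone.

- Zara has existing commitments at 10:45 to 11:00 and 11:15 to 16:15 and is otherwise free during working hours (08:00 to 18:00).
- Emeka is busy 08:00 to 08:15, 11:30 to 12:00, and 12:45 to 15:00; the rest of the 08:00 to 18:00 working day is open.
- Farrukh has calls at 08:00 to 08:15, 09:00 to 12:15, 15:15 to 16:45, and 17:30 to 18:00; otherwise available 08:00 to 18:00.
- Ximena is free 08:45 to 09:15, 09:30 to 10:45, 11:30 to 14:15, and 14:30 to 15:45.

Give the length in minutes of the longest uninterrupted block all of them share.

Zara free within 08:00–18:00: 08:00–10:45, 11:00–11:15, 16:15–18:00.
Emeka free within 08:00–18:00: 08:15–11:30, 12:00–12:45, 15:00–18:00.
Farrukh free within 08:00–18:00: 08:15–09:00, 12:15–15:15, 16:45–17:30.
Zara ∩ Emeka: 08:15–10:45, 11:00–11:15, 16:15–18:00.
Zara ∩ Emeka ∩ Farrukh: 08:15–09:00, 16:45–17:30.
Zara ∩ Emeka ∩ Farrukh ∩ Ximena: 08:45–09:00.
Single common window of 15 minutes.

15 minutes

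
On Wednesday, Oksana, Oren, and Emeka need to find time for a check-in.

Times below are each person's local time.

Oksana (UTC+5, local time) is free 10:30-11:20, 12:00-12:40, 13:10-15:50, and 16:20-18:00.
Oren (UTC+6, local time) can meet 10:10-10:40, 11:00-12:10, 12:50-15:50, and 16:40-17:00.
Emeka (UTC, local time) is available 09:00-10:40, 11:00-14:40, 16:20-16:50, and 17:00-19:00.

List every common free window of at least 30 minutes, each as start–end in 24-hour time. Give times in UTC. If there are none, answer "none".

Oksana → UTC: 05:30–06:20, 07:00–07:40, 08:10–10:50, 11:20–13:00.
Oren → UTC: 04:10–04:40, 05:00–06:10, 06:50–09:50, 10:40–11:00.
Emeka → UTC: 09:00–10:40, 11:00–14:40, 16:20–16:50, 17:00–19:00.
Oksana ∩ Oren: 05:30–06:10, 07:00–07:40, 08:10–09:50, 10:40–10:50.
Oksana ∩ Oren ∩ Emeka: 09:00–09:50.
Windows ≥ 30 min: 09:00–09:50.

09:00–09:50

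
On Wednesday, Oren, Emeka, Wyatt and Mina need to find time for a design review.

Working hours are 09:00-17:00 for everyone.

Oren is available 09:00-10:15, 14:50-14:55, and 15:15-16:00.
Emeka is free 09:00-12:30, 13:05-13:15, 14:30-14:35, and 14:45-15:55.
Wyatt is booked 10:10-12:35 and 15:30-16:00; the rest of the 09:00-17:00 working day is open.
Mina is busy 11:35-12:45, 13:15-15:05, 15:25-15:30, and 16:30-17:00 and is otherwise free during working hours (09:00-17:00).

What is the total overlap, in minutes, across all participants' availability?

Wyatt free within 09:00–17:00: 09:00–10:10, 12:35–15:30, 16:00–17:00.
Mina free within 09:00–17:00: 09:00–11:35, 12:45–13:15, 15:05–15:25, 15:30–16:30.
Oren ∩ Emeka: 09:00–10:15, 14:50–14:55, 15:15–15:55.
Oren ∩ Emeka ∩ Wyatt: 09:00–10:10, 14:50–14:55, 15:15–15:30.
Oren ∩ Emeka ∩ Wyatt ∩ Mina: 09:00–10:10, 15:15–15:25.
Total common minutes: 70 + 10 = 80.

80 minutes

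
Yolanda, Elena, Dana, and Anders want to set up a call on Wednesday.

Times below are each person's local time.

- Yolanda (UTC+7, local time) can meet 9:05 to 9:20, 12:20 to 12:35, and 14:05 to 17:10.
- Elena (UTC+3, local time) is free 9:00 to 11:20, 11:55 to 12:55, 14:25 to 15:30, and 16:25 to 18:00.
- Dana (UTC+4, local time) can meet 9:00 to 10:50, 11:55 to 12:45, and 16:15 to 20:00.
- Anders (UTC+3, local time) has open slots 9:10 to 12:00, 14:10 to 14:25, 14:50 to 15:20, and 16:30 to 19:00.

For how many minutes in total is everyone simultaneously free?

25 minutes

Yolanda → UTC: 02:05–02:20, 05:20–05:35, 07:05–10:10.
Elena → UTC: 06:00–08:20, 08:55–09:55, 11:25–12:30, 13:25–15:00.
Dana → UTC: 05:00–06:50, 07:55–08:45, 12:15–16:00.
Anders → UTC: 06:10–09:00, 11:10–11:25, 11:50–12:20, 13:30–16:00.
Yolanda ∩ Elena: 07:05–08:20, 08:55–09:55.
Yolanda ∩ Elena ∩ Dana: 07:55–08:20.
Yolanda ∩ Elena ∩ Dana ∩ Anders: 07:55–08:20.
Total common minutes: 25.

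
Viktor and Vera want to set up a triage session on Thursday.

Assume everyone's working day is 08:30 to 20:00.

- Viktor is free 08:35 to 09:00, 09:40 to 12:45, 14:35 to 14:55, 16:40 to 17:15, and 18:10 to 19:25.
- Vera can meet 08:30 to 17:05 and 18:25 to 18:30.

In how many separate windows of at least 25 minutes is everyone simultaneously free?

3

Viktor ∩ Vera: 08:35–09:00, 09:40–12:45, 14:35–14:55, 16:40–17:05, 18:25–18:30.
Windows ≥ 25 min: 08:35–09:00, 09:40–12:45, 16:40–17:05.
That's 3 windows.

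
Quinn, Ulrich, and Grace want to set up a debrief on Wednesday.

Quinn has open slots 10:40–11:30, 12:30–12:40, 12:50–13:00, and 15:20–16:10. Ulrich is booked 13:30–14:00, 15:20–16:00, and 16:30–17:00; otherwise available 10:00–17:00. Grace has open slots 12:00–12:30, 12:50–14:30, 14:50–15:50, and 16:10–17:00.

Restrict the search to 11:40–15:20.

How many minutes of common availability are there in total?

Ulrich free within 10:00–17:00: 10:00–13:30, 14:00–15:20, 16:00–16:30.
Quinn ∩ Ulrich: 10:40–11:30, 12:30–12:40, 12:50–13:00, 16:00–16:10.
Quinn ∩ Ulrich ∩ Grace: 12:50–13:00.
Restricted to 11:40–15:20: 12:50–13:00.
Total common minutes: 10.

10 minutes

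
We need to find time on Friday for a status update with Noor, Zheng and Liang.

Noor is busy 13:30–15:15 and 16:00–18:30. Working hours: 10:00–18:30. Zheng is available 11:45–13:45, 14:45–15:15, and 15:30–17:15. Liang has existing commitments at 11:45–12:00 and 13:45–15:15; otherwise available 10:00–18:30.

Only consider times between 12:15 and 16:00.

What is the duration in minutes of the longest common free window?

75 minutes

Noor free within 10:00–18:30: 10:00–13:30, 15:15–16:00.
Liang free within 10:00–18:30: 10:00–11:45, 12:00–13:45, 15:15–18:30.
Noor ∩ Zheng: 11:45–13:30, 15:30–16:00.
Noor ∩ Zheng ∩ Liang: 12:00–13:30, 15:30–16:00.
Restricted to 12:15–16:00: 12:15–13:30, 15:30–16:00.
Common window lengths: 75, 30 min; longest is 75.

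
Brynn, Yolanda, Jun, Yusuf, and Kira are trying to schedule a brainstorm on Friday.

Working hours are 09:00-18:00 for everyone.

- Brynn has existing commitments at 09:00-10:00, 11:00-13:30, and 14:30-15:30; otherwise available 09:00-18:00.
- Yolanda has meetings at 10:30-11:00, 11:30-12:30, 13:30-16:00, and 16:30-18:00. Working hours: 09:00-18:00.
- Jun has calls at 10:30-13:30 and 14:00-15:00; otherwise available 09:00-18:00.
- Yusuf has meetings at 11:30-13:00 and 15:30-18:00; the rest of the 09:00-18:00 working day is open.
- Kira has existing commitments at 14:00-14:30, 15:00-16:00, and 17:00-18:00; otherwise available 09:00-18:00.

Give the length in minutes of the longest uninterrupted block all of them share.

30 minutes

Brynn free within 09:00–18:00: 10:00–11:00, 13:30–14:30, 15:30–18:00.
Yolanda free within 09:00–18:00: 09:00–10:30, 11:00–11:30, 12:30–13:30, 16:00–16:30.
Jun free within 09:00–18:00: 09:00–10:30, 13:30–14:00, 15:00–18:00.
Yusuf free within 09:00–18:00: 09:00–11:30, 13:00–15:30.
Kira free within 09:00–18:00: 09:00–14:00, 14:30–15:00, 16:00–17:00.
Brynn ∩ Yolanda: 10:00–10:30, 16:00–16:30.
Brynn ∩ Yolanda ∩ Jun: 10:00–10:30, 16:00–16:30.
Brynn ∩ Yolanda ∩ Jun ∩ Yusuf: 10:00–10:30.
Brynn ∩ Yolanda ∩ Jun ∩ Yusuf ∩ Kira: 10:00–10:30.
Single common window of 30 minutes.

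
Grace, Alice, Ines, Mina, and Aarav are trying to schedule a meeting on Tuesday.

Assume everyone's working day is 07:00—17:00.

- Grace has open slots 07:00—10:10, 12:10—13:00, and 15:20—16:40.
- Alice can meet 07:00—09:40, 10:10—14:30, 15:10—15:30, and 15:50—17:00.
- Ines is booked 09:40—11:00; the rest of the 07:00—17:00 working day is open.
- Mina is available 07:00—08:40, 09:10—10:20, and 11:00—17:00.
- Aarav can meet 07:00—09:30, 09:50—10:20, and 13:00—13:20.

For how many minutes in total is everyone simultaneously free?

Ines free within 07:00–17:00: 07:00–09:40, 11:00–17:00.
Grace ∩ Alice: 07:00–09:40, 12:10–13:00, 15:20–15:30, 15:50–16:40.
Grace ∩ Alice ∩ Ines: 07:00–09:40, 12:10–13:00, 15:20–15:30, 15:50–16:40.
Grace ∩ Alice ∩ Ines ∩ Mina: 07:00–08:40, 09:10–09:40, 12:10–13:00, 15:20–15:30, 15:50–16:40.
Grace ∩ Alice ∩ Ines ∩ Mina ∩ Aarav: 07:00–08:40, 09:10–09:30.
Total common minutes: 100 + 20 = 120.

120 minutes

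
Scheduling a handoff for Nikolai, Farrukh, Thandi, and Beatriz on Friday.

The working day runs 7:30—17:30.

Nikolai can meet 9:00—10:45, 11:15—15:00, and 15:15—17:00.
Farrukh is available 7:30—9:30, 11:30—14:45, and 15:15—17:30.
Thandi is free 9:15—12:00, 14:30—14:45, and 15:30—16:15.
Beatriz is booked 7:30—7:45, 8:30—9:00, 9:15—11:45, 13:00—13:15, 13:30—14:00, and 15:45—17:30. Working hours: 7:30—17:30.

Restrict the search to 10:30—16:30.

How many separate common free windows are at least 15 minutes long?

3

Beatriz free within 07:30–17:30: 07:45–08:30, 09:00–09:15, 11:45–13:00, 13:15–13:30, 14:00–15:45.
Nikolai ∩ Farrukh: 09:00–09:30, 11:30–14:45, 15:15–17:00.
Nikolai ∩ Farrukh ∩ Thandi: 09:15–09:30, 11:30–12:00, 14:30–14:45, 15:30–16:15.
Nikolai ∩ Farrukh ∩ Thandi ∩ Beatriz: 11:45–12:00, 14:30–14:45, 15:30–15:45.
Restricted to 10:30–16:30: 11:45–12:00, 14:30–14:45, 15:30–15:45.
Windows ≥ 15 min: 11:45–12:00, 14:30–14:45, 15:30–15:45.
That's 3 windows.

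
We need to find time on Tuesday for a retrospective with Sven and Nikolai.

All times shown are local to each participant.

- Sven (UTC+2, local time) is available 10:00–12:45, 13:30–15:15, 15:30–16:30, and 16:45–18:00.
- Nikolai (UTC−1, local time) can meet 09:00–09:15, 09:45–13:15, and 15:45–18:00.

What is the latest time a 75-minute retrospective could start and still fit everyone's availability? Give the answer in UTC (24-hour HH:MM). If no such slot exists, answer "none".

12:00

Sven → UTC: 08:00–10:45, 11:30–13:15, 13:30–14:30, 14:45–16:00.
Nikolai → UTC: 10:00–10:15, 10:45–14:15, 16:45–19:00.
Sven ∩ Nikolai: 10:00–10:15, 11:30–13:15, 13:30–14:15.
Windows ≥ 75 min: 11:30–13:15.
Latest start in the last window 11:30–13:15 is 13:15 − 75 min = 12:00.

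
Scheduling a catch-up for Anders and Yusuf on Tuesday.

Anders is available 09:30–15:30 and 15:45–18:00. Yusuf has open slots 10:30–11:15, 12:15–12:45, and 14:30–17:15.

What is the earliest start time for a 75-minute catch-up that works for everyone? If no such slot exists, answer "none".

Anders ∩ Yusuf: 10:30–11:15, 12:15–12:45, 14:30–15:30, 15:45–17:15.
Windows ≥ 75 min: 15:45–17:15.
Earliest such window starts at 15:45.

15:45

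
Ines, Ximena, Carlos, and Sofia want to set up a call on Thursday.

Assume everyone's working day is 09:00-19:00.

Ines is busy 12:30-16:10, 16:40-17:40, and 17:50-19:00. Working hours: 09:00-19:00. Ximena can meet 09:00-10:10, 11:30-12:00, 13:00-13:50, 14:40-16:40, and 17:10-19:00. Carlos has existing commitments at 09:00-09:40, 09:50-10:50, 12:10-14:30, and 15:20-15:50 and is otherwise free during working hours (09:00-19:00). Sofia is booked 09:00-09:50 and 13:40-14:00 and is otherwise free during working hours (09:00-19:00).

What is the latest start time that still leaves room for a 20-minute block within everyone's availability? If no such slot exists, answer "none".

16:20

Ines free within 09:00–19:00: 09:00–12:30, 16:10–16:40, 17:40–17:50.
Carlos free within 09:00–19:00: 09:40–09:50, 10:50–12:10, 14:30–15:20, 15:50–19:00.
Sofia free within 09:00–19:00: 09:50–13:40, 14:00–19:00.
Ines ∩ Ximena: 09:00–10:10, 11:30–12:00, 16:10–16:40, 17:40–17:50.
Ines ∩ Ximena ∩ Carlos: 09:40–09:50, 11:30–12:00, 16:10–16:40, 17:40–17:50.
Ines ∩ Ximena ∩ Carlos ∩ Sofia: 11:30–12:00, 16:10–16:40, 17:40–17:50.
Windows ≥ 20 min: 11:30–12:00, 16:10–16:40.
Latest start in the last window 16:10–16:40 is 16:40 − 20 min = 16:20.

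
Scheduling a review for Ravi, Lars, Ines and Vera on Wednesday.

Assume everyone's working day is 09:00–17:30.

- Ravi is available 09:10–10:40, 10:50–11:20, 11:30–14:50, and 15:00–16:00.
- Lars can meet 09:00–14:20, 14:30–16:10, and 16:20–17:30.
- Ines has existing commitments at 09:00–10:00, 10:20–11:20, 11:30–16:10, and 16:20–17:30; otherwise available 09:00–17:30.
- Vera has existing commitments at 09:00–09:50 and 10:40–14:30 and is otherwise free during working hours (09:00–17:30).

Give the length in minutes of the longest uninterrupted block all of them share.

Ines free within 09:00–17:30: 10:00–10:20, 11:20–11:30, 16:10–16:20.
Vera free within 09:00–17:30: 09:50–10:40, 14:30–17:30.
Ravi ∩ Lars: 09:10–10:40, 10:50–11:20, 11:30–14:20, 14:30–14:50, 15:00–16:00.
Ravi ∩ Lars ∩ Ines: 10:00–10:20.
Ravi ∩ Lars ∩ Ines ∩ Vera: 10:00–10:20.
Single common window of 20 minutes.

20 minutes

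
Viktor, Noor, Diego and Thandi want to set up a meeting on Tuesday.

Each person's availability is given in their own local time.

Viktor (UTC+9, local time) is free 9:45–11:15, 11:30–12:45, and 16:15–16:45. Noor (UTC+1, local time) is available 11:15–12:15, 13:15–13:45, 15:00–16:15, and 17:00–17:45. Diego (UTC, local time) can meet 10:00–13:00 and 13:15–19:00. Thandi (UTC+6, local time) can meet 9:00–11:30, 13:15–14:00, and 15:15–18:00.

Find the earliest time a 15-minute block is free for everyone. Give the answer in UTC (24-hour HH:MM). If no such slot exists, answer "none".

none

Viktor → UTC: 00:45–02:15, 02:30–03:45, 07:15–07:45.
Noor → UTC: 10:15–11:15, 12:15–12:45, 14:00–15:15, 16:00–16:45.
Diego → UTC: 10:00–13:00, 13:15–19:00.
Thandi → UTC: 03:00–05:30, 07:15–08:00, 09:15–12:00.
Viktor ∩ Noor: (none).
Viktor ∩ Noor ∩ Diego: (none).
Viktor ∩ Noor ∩ Diego ∩ Thandi: (none).
Windows ≥ 15 min: (none).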